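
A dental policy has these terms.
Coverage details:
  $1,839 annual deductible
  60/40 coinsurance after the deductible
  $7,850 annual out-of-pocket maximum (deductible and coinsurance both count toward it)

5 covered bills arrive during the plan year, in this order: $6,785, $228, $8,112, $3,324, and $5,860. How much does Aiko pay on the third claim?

#1 ($6,785): deductible takes $1,839, $4,946 remains; 40% of $4,946 = $1,978.40. Cost to patient: $3,817.40. OOP to date $3,817.40.
#2 ($228): 40% coinsurance on $228 = $91.20. Patient owes $91.20 (running OOP $3,908.60).
#3 ($8,112): 40% coinsurance on $8,112 = $3,244.80. Patient owes $3,244.80 (running OOP $7,153.40).

$3,244.80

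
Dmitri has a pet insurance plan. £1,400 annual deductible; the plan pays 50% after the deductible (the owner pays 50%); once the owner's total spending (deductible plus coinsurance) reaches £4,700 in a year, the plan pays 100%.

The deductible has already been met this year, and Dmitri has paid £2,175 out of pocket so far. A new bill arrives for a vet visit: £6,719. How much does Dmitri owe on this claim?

With the deductible met, the entire £6,719 is subject to coinsurance.
Owner's 50% share of £6,719 is £3,359.50.
Year-to-date out-of-pocket would reach £2,175 + £3,359.50 = £5,534.50, above the £4,700 maximum, so the owner pays only £4,700 − £2,175 = £2,525.

£2,525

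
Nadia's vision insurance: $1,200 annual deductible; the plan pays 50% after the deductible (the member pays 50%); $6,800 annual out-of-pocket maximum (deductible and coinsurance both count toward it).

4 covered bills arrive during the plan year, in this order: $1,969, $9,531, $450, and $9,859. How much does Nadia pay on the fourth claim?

Claim 1 — $1,969: $1,200 to deductible, leaving $769; member's 50% is $384.50. Member owes $1,584.50 (running OOP $1,584.50).
Claim 2 — $9,531: 50% coinsurance on $9,531 = $4,765.50. Cost to member: $4,765.50. OOP to date $6,350.
Claim 3 — $450: 50% coinsurance on $450 = $225. Member pays $225; OOP now $6,575.
Claim 4 — $9,859: deductible already satisfied, so member's share is 50% × $9,859 = $4,929.50. That would push OOP to $11,504.50, over the $6,800 cap, so member pays $6,800 − $6,575 = $225.

$225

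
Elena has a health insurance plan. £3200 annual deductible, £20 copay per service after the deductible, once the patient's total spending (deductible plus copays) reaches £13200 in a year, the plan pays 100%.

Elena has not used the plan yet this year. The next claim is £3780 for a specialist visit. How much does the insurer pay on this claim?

£560

Nothing has been paid toward the £3200 deductible, so the first £3200 of this charge is applied there.
After the £3200 deductible portion, £3780 − £3200 = £580 is subject to the copay.
Copay on this service: £20.
That puts the patient's cost at £3200 + £20 = £3220 before any cap.
Year-to-date out-of-pocket becomes £0 + £3220 = £3220, still under the £13200 maximum, so no cap applies.
The insurer covers the remainder: £3780 − £3220 = £560.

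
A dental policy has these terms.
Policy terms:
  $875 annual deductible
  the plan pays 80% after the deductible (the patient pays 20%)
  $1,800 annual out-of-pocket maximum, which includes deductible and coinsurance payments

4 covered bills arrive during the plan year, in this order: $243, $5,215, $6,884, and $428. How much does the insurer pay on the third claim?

$6,875.60

#1 ($243): entire amount goes to the deductible. Patient pays $243; OOP now $243. Plan pays $243 − $243 = $0.
#2 ($5,215): $632 finishes the deductible; $4,583 goes to coinsurance; patient's 20% is $916.60. Cost to patient: $1,548.60. OOP to date $1,791.60. Plan pays $5,215 − $1,548.60 = $3,666.40.
#3 ($6,884): 20% coinsurance on $6,884 = $1,376.80. OOP would hit $3,168.40 > $1,800, so the cap limits the patient to $1,800 − $1,791.60 = $8.40. Insurer: $6,884 − $8.40 = $6,875.60.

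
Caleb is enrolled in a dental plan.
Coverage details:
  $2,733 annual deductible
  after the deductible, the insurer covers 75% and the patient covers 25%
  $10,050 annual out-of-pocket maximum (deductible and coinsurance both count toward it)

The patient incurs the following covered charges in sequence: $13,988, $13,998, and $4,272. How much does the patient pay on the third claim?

$1,003.75

Claim 1 — $13,988: deductible takes $2,733, $11,255 remains; 25% of $11,255 = $2,813.75. Patient pays $5,546.75; OOP now $5,546.75.
Claim 2 — $13,998: 25% coinsurance on $13,998 = $3,499.50. Patient pays $3,499.50; OOP now $9,046.25.
Claim 3 — $4,272: deductible already satisfied, so patient's share is 25% × $4,272 = $1,068. Adding that to $9,046.25 gives $10,114.25, past the $10,050 cap; patient pays only $10,050 − $9,046.25 = $1,003.75.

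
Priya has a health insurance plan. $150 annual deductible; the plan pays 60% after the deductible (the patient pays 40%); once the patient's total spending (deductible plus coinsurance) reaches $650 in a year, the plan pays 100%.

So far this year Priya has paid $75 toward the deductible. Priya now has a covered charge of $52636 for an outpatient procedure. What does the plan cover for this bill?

$75 of the $150 deductible is already met, leaving $75.
After the $75 deductible portion, $52636 − $75 = $52561 is subject to coinsurance.
Patient's 40% share of $52561 is $21024.40.
Patient responsibility before any cap: $75 + $21024.40 = $21099.40.
Year-to-date out-of-pocket would reach $75 + $21099.40 = $21174.40, above the $650 maximum, so the patient pays only $650 − $75 = $575.
Insurer pays the balance: $52636 − $575 = $52061.

$52061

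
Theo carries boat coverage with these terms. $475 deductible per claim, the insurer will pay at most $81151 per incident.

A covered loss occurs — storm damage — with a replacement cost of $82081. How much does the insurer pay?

Less the $475 deductible: $82081 − $475 = $81606.
Since $81606 > $81151, the payout is capped at $81151.

$81151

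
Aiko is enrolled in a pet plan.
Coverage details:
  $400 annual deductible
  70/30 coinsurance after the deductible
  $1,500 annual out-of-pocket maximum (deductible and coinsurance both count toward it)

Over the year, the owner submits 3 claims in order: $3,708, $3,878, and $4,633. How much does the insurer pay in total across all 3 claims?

$10,719

#1 ($3,708): $400 to deductible, leaving $3,308; 30% of $3,308 = $992.40. Owner owes $1,392.40 (running OOP $1,392.40). Insurer: $3,708 − $1,392.40 = $2,315.60.
#2 ($3,878): 30% coinsurance on $3,878 = $1,163.40. OOP would hit $2,555.80 > $1,500, so the cap limits the owner to $1,500 − $1,392.40 = $107.60. Insurer: $3,878 − $107.60 = $3,770.40.
#3 ($4,633): deductible already satisfied, so owner's share is 30% × $4,633 = $1,389.90. OOP would hit $2,889.90 > $1,500, so the cap limits the owner to $1,500 − $1,500 = $0. Insurer: $4,633 − $0 = $4,633.
Insurer total = bills − owner's total = $12,219 − $1,500 = $10,719.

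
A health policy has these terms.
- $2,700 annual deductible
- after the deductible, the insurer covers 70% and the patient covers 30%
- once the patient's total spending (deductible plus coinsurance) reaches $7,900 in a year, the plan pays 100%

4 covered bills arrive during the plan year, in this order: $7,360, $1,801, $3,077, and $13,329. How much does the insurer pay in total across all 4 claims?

Claim 1 — $7,360: $2,700 finishes the deductible; $4,660 goes to coinsurance; 30% of $4,660 = $1,398. Cost to patient: $4,098. OOP to date $4,098. Plan pays $7,360 − $4,098 = $3,262.
Claim 2 — $1,801: deductible met; 30% of $1,801 = $540.30. Cost to patient: $540.30. OOP to date $4,638.30. Insurer: $1,801 − $540.30 = $1,260.70.
Claim 3 — $3,077: deductible already satisfied, so patient's share is 30% × $3,077 = $923.10. Patient owes $923.10 (running OOP $5,561.40). Insurer: $3,077 − $923.10 = $2,153.90.
Claim 4 — $13,329: 30% coinsurance on $13,329 = $3,998.70. That would push OOP to $9,560.10, over the $7,900 cap, so patient pays $7,900 − $5,561.40 = $2,338.60. Plan pays $13,329 − $2,338.60 = $10,990.40.
Insurer total: $3,262 + $1,260.70 + $2,153.90 + $10,990.40 = $17,667.

$17,667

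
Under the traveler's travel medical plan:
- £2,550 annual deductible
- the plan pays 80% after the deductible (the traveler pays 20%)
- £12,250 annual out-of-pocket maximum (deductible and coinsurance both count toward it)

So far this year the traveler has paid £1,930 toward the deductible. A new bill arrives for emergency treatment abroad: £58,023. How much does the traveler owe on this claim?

Remaining deductible: £2,550 − £1,930 = £620.
The remaining £57,403 (= £58,023 − £620) moves to coinsurance.
Traveler's 20% share of £57,403 is £11,480.60.
That puts the traveler's cost at £620 + £11,480.60 = £12,100.60 before any cap.
Year-to-date out-of-pocket would reach £1,930 + £12,100.60 = £14,030.60, above the £12,250 maximum, so the traveler pays only £12,250 − £1,930 = £10,320.

£10,320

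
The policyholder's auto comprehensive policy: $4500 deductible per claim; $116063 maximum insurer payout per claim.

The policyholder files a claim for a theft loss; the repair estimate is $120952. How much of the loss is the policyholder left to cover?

$4889

Less the $4500 deductible: $120952 − $4500 = $116452.
$116452 exceeds the $116063 limit, so the insurer pays the limit: $116063.
Out of pocket: $120952 − $116063 = $4889.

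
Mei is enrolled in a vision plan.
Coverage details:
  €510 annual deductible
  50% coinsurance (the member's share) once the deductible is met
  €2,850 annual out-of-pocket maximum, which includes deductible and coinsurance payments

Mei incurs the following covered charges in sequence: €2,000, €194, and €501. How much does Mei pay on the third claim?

€250.50

#1 (€2,000): €510 finishes the deductible; €1,490 goes to coinsurance; member's 50% is €745. Member pays €1,255; OOP now €1,255.
#2 (€194): deductible met; 50% of €194 = €97. Member owes €97 (running OOP €1,352).
#3 (€501): deductible already satisfied, so member's share is 50% × €501 = €250.50. Cost to member: €250.50. OOP to date €1,602.50.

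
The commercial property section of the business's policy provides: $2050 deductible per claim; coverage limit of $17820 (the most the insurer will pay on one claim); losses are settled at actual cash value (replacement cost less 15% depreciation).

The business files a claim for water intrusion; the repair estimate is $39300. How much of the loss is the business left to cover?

At 15% depreciation, ACV = $39300 − $5895 = $33405.
Subtract the deductible: $33405 − $2050 = $31355.
The $17820 per-incident cap binds; insurer pays $17820.
Business's share is the uncovered remainder: $39300 − $17820 = $21480.

$21480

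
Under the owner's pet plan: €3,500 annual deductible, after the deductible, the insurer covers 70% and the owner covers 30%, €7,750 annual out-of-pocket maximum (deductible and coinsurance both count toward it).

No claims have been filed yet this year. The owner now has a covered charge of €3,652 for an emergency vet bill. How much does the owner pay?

€3,545.60

Nothing has been paid toward the €3,500 deductible, so the first €3,500 of this charge is applied there.
After the €3,500 deductible portion, €3,652 − €3,500 = €152 is subject to coinsurance.
Coinsurance: €152 × 30% = €45.60.
So the owner owes €3,500 + €45.60 = €3,545.60 before any cap.
Cumulative spending €0 + €3,545.60 = €3,545.60 stays under the €7,750 maximum.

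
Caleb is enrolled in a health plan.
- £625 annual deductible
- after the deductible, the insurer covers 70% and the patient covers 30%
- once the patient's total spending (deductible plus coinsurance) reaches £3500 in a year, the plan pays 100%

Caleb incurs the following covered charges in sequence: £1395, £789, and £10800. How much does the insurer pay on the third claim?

£8392.70

Bill 1, £1395: £625 to deductible, leaving £770; coinsurance £770 × 30% = £231. Cost to patient: £856. OOP to date £856. Insurer: £1395 − £856 = £539.
Bill 2, £789: deductible met; 30% of £789 = £236.70. Cost to patient: £236.70. OOP to date £1092.70. Plan pays £789 − £236.70 = £552.30.
Bill 3, £10800: 30% coinsurance on £10800 = £3240. OOP would hit £4332.70 > £3500, so the cap limits the patient to £3500 − £1092.70 = £2407.30. Plan pays £10800 − £2407.30 = £8392.70.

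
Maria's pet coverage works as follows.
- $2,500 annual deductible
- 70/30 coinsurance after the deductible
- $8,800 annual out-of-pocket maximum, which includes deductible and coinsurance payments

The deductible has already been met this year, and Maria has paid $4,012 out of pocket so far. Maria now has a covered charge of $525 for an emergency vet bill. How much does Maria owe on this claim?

$157.50

The deductible is already satisfied, so the full bill goes to coinsurance.
30% of $525 = $157.50 falls to the owner.
Total out-of-pocket so far would be $4,012 + $157.50 = $4,169.50, below the $8,800 cap — no reduction.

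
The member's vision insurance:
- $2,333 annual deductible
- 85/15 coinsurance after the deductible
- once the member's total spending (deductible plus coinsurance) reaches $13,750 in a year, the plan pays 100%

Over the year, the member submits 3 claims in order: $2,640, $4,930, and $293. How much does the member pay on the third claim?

Claim 1 — $2,640: deductible takes $2,333, $307 remains; member's 15% is $46.05. Member pays $2,379.05; OOP now $2,379.05.
Claim 2 — $4,930: 15% coinsurance on $4,930 = $739.50. Member pays $739.50; OOP now $3,118.55.
Claim 3 — $293: deductible met; 15% of $293 = $43.95. Member pays $43.95; OOP now $3,162.50.

$43.95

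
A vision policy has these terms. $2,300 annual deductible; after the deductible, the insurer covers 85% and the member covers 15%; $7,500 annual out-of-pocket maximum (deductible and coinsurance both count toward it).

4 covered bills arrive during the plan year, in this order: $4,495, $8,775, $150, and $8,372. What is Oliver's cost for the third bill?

Claim 1 ($4,495): $2,300 to deductible, leaving $2,195; member's 15% is $329.25. Member owes $2,629.25 (running OOP $2,629.25).
Claim 2 ($8,775): deductible met; 15% of $8,775 = $1,316.25. Member pays $1,316.25; OOP now $3,945.50.
Claim 3 ($150): deductible already satisfied, so member's share is 15% × $150 = $22.50. Cost to member: $22.50. OOP to date $3,968.

$22.50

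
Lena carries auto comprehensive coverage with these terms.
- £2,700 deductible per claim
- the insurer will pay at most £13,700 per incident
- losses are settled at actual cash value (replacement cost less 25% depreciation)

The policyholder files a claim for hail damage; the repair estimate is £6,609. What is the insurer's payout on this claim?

£2,256.75

At 25% depreciation, ACV = £6,609 − £1,652.25 = £4,956.75.
After the deductible, £4,956.75 − £2,700 = £2,256.75 remains.
That's under the £13,700 cap, so the insurer reimburses the full £2,256.75.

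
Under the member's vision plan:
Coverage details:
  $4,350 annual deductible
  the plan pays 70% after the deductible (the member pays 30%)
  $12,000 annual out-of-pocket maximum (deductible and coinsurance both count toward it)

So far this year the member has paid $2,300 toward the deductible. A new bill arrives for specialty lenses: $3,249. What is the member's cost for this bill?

$2,409.70

Remaining deductible: $4,350 − $2,300 = $2,050.
The remaining $1,199 (= $3,249 − $2,050) moves to coinsurance.
Member's 30% share of $1,199 is $359.70.
So the member owes $2,050 + $359.70 = $2,409.70 before any cap.
Year-to-date out-of-pocket becomes $2,300 + $2,409.70 = $4,709.70, still under the $12,000 maximum, so no cap applies.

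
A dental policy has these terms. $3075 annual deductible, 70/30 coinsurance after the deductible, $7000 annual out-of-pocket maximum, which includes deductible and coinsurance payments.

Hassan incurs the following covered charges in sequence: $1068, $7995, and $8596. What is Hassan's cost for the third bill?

$2128.60

Bill 1, $1068: fully absorbed by the deductible. Patient pays $1068; OOP now $1068.
Bill 2, $7995: deductible takes $2007, $5988 remains; 30% of $5988 = $1796.40. Patient owes $3803.40 (running OOP $4871.40).
Bill 3, $8596: deductible already satisfied, so patient's share is 30% × $8596 = $2578.80. Adding that to $4871.40 gives $7450.20, past the $7000 cap; patient pays only $7000 − $4871.40 = $2128.60.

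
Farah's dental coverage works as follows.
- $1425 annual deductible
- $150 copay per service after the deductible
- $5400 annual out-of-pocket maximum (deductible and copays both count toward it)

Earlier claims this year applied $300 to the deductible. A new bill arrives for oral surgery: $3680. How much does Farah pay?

$1275

Remaining deductible: $1425 − $300 = $1125.
After the $1125 deductible portion, $3680 − $1125 = $2555 is subject to the copay.
Copay on this service: $150.
So the patient owes $1125 + $150 = $1275 before any cap.
Cumulative spending $300 + $1275 = $1575 stays under the $5400 maximum.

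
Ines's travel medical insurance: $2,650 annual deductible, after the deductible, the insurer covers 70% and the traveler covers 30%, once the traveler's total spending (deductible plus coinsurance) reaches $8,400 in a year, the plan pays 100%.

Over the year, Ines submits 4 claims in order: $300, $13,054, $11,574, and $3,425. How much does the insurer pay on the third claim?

$9,035.20

#1 ($300): fully absorbed by the deductible. Cost to traveler: $300. OOP to date $300. Plan pays $300 − $300 = $0.
#2 ($13,054): deductible takes $2,350, $10,704 remains; traveler's 30% is $3,211.20. Cost to traveler: $5,561.20. OOP to date $5,861.20. Insurer: $13,054 − $5,561.20 = $7,492.80.
#3 ($11,574): deductible already satisfied, so traveler's share is 30% × $11,574 = $3,472.20. OOP would hit $9,333.40 > $8,400, so the cap limits the traveler to $8,400 − $5,861.20 = $2,538.80. Insurer: $11,574 − $2,538.80 = $9,035.20.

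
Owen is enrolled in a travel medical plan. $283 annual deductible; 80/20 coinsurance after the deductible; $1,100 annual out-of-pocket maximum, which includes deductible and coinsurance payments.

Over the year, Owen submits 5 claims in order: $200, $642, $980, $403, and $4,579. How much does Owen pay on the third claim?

$196

Claim 1 — $200: all of it applies to the deductible. Traveler pays $200; OOP now $200.
Claim 2 — $642: $83 finishes the deductible; $559 goes to coinsurance; coinsurance $559 × 20% = $111.80. Traveler owes $194.80 (running OOP $394.80).
Claim 3 — $980: deductible met; 20% of $980 = $196. Traveler owes $196 (running OOP $590.80).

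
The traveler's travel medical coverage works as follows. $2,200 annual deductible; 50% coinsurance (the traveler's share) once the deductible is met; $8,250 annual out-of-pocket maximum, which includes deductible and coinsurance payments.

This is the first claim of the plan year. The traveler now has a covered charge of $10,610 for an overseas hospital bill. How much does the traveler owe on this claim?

Deductible not yet touched, so the first $2,200 of the bill goes to the deductible.
The remaining $8,410 (= $10,610 − $2,200) moves to coinsurance.
50% of $8,410 = $4,205 falls to the traveler.
So the traveler owes $2,200 + $4,205 = $6,405 before any cap.
Cumulative spending $0 + $6,405 = $6,405 stays under the $8,250 maximum.

$6,405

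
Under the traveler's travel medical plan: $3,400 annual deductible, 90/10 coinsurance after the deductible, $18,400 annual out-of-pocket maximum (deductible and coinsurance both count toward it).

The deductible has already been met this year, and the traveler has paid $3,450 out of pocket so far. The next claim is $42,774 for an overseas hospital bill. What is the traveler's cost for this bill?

$4,277.40

The deductible is already satisfied, so the full bill goes to coinsurance.
Traveler's 10% share of $42,774 is $4,277.40.
Cumulative spending $3,450 + $4,277.40 = $7,727.40 stays under the $18,400 maximum.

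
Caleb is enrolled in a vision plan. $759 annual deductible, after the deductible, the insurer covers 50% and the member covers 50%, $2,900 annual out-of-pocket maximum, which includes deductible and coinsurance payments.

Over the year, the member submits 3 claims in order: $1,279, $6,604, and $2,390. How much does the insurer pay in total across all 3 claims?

Claim 1 ($1,279): deductible takes $759, $520 remains; coinsurance $520 × 50% = $260. Member owes $1,019 (running OOP $1,019). Plan pays $1,279 − $1,019 = $260.
Claim 2 ($6,604): 50% coinsurance on $6,604 = $3,302. Adding that to $1,019 gives $4,321, past the $2,900 cap; member pays only $2,900 − $1,019 = $1,881. Insurer: $6,604 − $1,881 = $4,723.
Claim 3 ($2,390): deductible met; 50% of $2,390 = $1,195. OOP would hit $4,095 > $2,900, so the cap limits the member to $2,900 − $2,900 = $0. Plan pays $2,390 − $0 = $2,390.
Insurer total = bills − member's total = $10,273 − $2,900 = $7,373.

$7,373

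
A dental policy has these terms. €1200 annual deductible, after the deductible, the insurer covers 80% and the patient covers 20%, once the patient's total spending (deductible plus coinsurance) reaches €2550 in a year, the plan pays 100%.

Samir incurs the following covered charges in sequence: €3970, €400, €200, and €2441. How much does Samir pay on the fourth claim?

€488.20

Bill 1, €3970: deductible takes €1200, €2770 remains; patient's 20% is €554. Cost to patient: €1754. OOP to date €1754.
Bill 2, €400: deductible met; 20% of €400 = €80. Patient owes €80 (running OOP €1834).
Bill 3, €200: deductible met; 20% of €200 = €40. Patient pays €40; OOP now €1874.
Bill 4, €2441: deductible met; 20% of €2441 = €488.20. Cost to patient: €488.20. OOP to date €2362.20.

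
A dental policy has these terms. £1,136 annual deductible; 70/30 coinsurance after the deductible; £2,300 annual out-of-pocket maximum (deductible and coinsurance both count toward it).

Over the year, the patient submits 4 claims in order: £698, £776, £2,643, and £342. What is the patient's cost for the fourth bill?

#1 (£698): all of it applies to the deductible. Patient pays £698; OOP now £698.
#2 (£776): deductible takes £438, £338 remains; patient's 30% is £101.40. Patient pays £539.40; OOP now £1,237.40.
#3 (£2,643): deductible already satisfied, so patient's share is 30% × £2,643 = £792.90. Cost to patient: £792.90. OOP to date £2,030.30.
#4 (£342): deductible already satisfied, so patient's share is 30% × £342 = £102.60. Cost to patient: £102.60. OOP to date £2,132.90.

£102.60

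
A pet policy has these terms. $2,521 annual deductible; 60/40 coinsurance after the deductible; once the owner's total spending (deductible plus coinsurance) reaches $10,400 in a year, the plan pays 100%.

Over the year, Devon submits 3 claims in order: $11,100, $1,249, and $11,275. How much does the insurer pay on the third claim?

#1 ($11,100): $2,521 finishes the deductible; $8,579 goes to coinsurance; owner's 40% is $3,431.60. Owner owes $5,952.60 (running OOP $5,952.60). Plan pays $11,100 − $5,952.60 = $5,147.40.
#2 ($1,249): 40% coinsurance on $1,249 = $499.60. Owner pays $499.60; OOP now $6,452.20. Insurer: $1,249 − $499.60 = $749.40.
#3 ($11,275): 40% coinsurance on $11,275 = $4,510. That would push OOP to $10,962.20, over the $10,400 cap, so owner pays $10,400 − $6,452.20 = $3,947.80. Insurer: $11,275 − $3,947.80 = $7,327.20.

$7,327.20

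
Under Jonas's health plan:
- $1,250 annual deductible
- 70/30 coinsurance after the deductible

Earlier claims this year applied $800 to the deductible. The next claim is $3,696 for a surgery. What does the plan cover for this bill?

$2,272.20

Remaining deductible: $1,250 − $800 = $450.
That leaves $3,696 − $450 = $3,246 for coinsurance.
Coinsurance: $3,246 × 30% = $973.80.
So the patient owes $450 + $973.80 = $1,423.80.
Insurer pays the balance: $3,696 − $1,423.80 = $2,272.20.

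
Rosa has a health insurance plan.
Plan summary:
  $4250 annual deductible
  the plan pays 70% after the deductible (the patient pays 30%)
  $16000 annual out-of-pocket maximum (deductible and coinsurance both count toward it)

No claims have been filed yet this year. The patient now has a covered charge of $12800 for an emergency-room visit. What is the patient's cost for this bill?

$6815

The full $4250 deductible is still open; $4250 of this bill applies to it.
After the $4250 deductible portion, $12800 − $4250 = $8550 is subject to coinsurance.
Coinsurance: $8550 × 30% = $2565.
Patient responsibility before any cap: $4250 + $2565 = $6815.
Year-to-date out-of-pocket becomes $0 + $6815 = $6815, still under the $16000 maximum, so no cap applies.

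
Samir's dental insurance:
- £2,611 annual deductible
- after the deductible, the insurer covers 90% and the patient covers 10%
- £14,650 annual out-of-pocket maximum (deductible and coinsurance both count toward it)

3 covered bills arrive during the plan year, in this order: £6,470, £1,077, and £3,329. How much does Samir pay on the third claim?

£332.90

Claim 1 — £6,470: £2,611 finishes the deductible; £3,859 goes to coinsurance; coinsurance £3,859 × 10% = £385.90. Patient pays £2,996.90; OOP now £2,996.90.
Claim 2 — £1,077: 10% coinsurance on £1,077 = £107.70. Patient owes £107.70 (running OOP £3,104.60).
Claim 3 — £3,329: deductible met; 10% of £3,329 = £332.90. Cost to patient: £332.90. OOP to date £3,437.50.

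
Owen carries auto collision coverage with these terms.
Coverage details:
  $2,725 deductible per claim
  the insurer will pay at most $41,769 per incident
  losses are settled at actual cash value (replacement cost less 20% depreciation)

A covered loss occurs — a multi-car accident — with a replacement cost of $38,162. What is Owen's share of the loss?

$10,357.40

At 20% depreciation, ACV = $38,162 − $7,632.40 = $30,529.60.
Less the $2,725 deductible: $30,529.60 − $2,725 = $27,804.60.
$27,804.60 ≤ $41,769, so the limit doesn't bind; insurer pays $27,804.60.
The driver bears the rest of the original loss: $38,162 − $27,804.60 = $10,357.40.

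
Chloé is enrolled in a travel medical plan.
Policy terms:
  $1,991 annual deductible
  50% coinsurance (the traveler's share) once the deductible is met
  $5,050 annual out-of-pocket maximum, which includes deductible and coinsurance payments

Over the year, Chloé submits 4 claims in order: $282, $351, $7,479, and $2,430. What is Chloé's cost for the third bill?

$4,417

Claim 1 ($282): entire amount goes to the deductible. Traveler pays $282; OOP now $282.
Claim 2 ($351): all of it applies to the deductible. Traveler pays $351; OOP now $633.
Claim 3 ($7,479): $1,358 finishes the deductible; $6,121 goes to coinsurance; coinsurance $6,121 × 50% = $3,060.50. Claim cost before the cap: $1,358 + $3,060.50 = $4,418.50. Adding that to $633 gives $5,051.50, past the $5,050 cap; traveler pays only $5,050 − $633 = $4,417.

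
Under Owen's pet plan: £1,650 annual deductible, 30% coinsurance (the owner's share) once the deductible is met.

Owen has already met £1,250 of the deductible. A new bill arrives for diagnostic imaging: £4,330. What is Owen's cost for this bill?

£1,579

£1,250 of the £1,650 deductible is already met, leaving £400.
After the £400 deductible portion, £4,330 − £400 = £3,930 is subject to coinsurance.
30% of £3,930 = £1,179 falls to the owner.
Owner responsibility: £400 + £1,179 = £1,579.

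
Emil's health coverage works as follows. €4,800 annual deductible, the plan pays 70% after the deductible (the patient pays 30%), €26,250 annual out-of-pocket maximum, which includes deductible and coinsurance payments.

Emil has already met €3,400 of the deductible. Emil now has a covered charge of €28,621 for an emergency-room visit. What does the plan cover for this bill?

€19,054.70

Remaining deductible: €4,800 − €3,400 = €1,400.
That leaves €28,621 − €1,400 = €27,221 for coinsurance.
Coinsurance: €27,221 × 30% = €8,166.30.
Patient responsibility before any cap: €1,400 + €8,166.30 = €9,566.30.
Cumulative spending €3,400 + €9,566.30 = €12,966.30 stays under the €26,250 maximum.
The insurer covers the remainder: €28,621 − €9,566.30 = €19,054.70.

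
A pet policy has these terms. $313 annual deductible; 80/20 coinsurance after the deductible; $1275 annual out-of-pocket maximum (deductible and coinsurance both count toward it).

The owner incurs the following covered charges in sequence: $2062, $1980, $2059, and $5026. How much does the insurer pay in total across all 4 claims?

$9852

Claim 1 — $2062: $313 finishes the deductible; $1749 goes to coinsurance; coinsurance $1749 × 20% = $349.80. Owner pays $662.80; OOP now $662.80. Plan pays $2062 − $662.80 = $1399.20.
Claim 2 — $1980: 20% coinsurance on $1980 = $396. Owner owes $396 (running OOP $1058.80). Insurer: $1980 − $396 = $1584.
Claim 3 — $2059: deductible already satisfied, so owner's share is 20% × $2059 = $411.80. That would push OOP to $1470.60, over the $1275 cap, so owner pays $1275 − $1058.80 = $216.20. Insurer: $2059 − $216.20 = $1842.80.
Claim 4 — $5026: deductible already satisfied, so owner's share is 20% × $5026 = $1005.20. OOP would hit $2280.20 > $1275, so the cap limits the owner to $1275 − $1275 = $0. Plan pays $5026 − $0 = $5026.
Insurer total: $1399.20 + $1584 + $1842.80 + $5026 = $9852.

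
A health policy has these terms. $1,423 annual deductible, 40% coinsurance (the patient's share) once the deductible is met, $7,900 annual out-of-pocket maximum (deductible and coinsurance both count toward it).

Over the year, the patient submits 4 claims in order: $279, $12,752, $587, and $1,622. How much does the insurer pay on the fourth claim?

Claim 1 — $279: entire amount goes to the deductible. Patient owes $279 (running OOP $279). Insurer: $279 − $279 = $0.
Claim 2 — $12,752: $1,144 finishes the deductible; $11,608 goes to coinsurance; 40% of $11,608 = $4,643.20. Cost to patient: $5,787.20. OOP to date $6,066.20. Insurer: $12,752 − $5,787.20 = $6,964.80.
Claim 3 — $587: deductible already satisfied, so patient's share is 40% × $587 = $234.80. Patient owes $234.80 (running OOP $6,301). Plan pays $587 − $234.80 = $352.20.
Claim 4 — $1,622: 40% coinsurance on $1,622 = $648.80. Patient owes $648.80 (running OOP $6,949.80). Insurer: $1,622 − $648.80 = $973.20.

$973.20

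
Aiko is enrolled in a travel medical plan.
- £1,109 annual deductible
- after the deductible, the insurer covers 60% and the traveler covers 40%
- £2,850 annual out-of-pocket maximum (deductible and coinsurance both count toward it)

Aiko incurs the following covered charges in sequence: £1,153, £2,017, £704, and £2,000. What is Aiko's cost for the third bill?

#1 (£1,153): £1,109 to deductible, leaving £44; coinsurance £44 × 40% = £17.60. Cost to traveler: £1,126.60. OOP to date £1,126.60.
#2 (£2,017): deductible met; 40% of £2,017 = £806.80. Cost to traveler: £806.80. OOP to date £1,933.40.
#3 (£704): deductible already satisfied, so traveler's share is 40% × £704 = £281.60. Traveler pays £281.60; OOP now £2,215.

£281.60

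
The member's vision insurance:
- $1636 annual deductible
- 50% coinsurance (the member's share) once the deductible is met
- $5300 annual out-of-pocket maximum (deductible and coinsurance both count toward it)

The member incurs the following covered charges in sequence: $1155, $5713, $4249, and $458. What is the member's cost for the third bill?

#1 ($1155): entire amount goes to the deductible. Member pays $1155; OOP now $1155.
#2 ($5713): $481 to deductible, leaving $5232; member's 50% is $2616. Cost to member: $3097. OOP to date $4252.
#3 ($4249): 50% coinsurance on $4249 = $2124.50. Adding that to $4252 gives $6376.50, past the $5300 cap; member pays only $5300 − $4252 = $1048.

$1048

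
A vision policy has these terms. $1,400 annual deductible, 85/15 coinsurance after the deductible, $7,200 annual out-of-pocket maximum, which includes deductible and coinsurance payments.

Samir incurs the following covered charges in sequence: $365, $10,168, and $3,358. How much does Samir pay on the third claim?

Bill 1, $365: fully absorbed by the deductible. Member owes $365 (running OOP $365).
Bill 2, $10,168: deductible takes $1,035, $9,133 remains; 15% of $9,133 = $1,369.95. Member owes $2,404.95 (running OOP $2,769.95).
Bill 3, $3,358: deductible already satisfied, so member's share is 15% × $3,358 = $503.70. Member owes $503.70 (running OOP $3,273.65).

$503.70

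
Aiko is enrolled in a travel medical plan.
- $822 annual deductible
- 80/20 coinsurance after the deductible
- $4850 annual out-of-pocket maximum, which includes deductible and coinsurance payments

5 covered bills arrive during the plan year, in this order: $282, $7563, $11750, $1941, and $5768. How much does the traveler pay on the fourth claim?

#1 ($282): entire amount goes to the deductible. Cost to traveler: $282. OOP to date $282.
#2 ($7563): $540 finishes the deductible; $7023 goes to coinsurance; 20% of $7023 = $1404.60. Traveler owes $1944.60 (running OOP $2226.60).
#3 ($11750): 20% coinsurance on $11750 = $2350. Traveler pays $2350; OOP now $4576.60.
#4 ($1941): deductible already satisfied, so traveler's share is 20% × $1941 = $388.20. Adding that to $4576.60 gives $4964.80, past the $4850 cap; traveler pays only $4850 − $4576.60 = $273.40.

$273.40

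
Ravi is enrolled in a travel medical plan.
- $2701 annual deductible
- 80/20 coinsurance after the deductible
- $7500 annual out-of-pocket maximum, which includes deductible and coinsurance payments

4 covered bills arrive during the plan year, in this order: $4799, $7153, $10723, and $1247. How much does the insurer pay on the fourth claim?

Claim 1 ($4799): deductible takes $2701, $2098 remains; traveler's 20% is $419.60. Cost to traveler: $3120.60. OOP to date $3120.60. Insurer: $4799 − $3120.60 = $1678.40.
Claim 2 ($7153): 20% coinsurance on $7153 = $1430.60. Traveler pays $1430.60; OOP now $4551.20. Insurer: $7153 − $1430.60 = $5722.40.
Claim 3 ($10723): deductible met; 20% of $10723 = $2144.60. Traveler pays $2144.60; OOP now $6695.80. Insurer: $10723 − $2144.60 = $8578.40.
Claim 4 ($1247): 20% coinsurance on $1247 = $249.40. Cost to traveler: $249.40. OOP to date $6945.20. Plan pays $1247 − $249.40 = $997.60.

$997.60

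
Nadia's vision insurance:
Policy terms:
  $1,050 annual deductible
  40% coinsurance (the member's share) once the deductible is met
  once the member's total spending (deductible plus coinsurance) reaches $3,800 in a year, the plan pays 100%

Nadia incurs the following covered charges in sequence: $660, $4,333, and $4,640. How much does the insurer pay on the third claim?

$3,467.20

Claim 1 — $660: all of it applies to the deductible. Member owes $660 (running OOP $660). Plan pays $660 − $660 = $0.
Claim 2 — $4,333: $390 to deductible, leaving $3,943; coinsurance $3,943 × 40% = $1,577.20. Member owes $1,967.20 (running OOP $2,627.20). Insurer: $4,333 − $1,967.20 = $2,365.80.
Claim 3 — $4,640: 40% coinsurance on $4,640 = $1,856. Adding that to $2,627.20 gives $4,483.20, past the $3,800 cap; member pays only $3,800 − $2,627.20 = $1,172.80. Insurer: $4,640 − $1,172.80 = $3,467.20.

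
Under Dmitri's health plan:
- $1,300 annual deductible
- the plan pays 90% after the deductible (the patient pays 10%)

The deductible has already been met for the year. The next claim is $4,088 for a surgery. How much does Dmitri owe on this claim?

$408.80

With the deductible met, the entire $4,088 is subject to coinsurance.
Patient's 10% share of $4,088 is $408.80.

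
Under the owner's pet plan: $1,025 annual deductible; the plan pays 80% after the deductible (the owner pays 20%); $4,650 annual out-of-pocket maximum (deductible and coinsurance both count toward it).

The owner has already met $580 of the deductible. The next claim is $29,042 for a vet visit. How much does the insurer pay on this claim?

$24,972

Remaining deductible: $1,025 − $580 = $445.
The remaining $28,597 (= $29,042 − $445) moves to coinsurance.
Coinsurance: $28,597 × 20% = $5,719.40.
That puts the owner's cost at $445 + $5,719.40 = $6,164.40 before any cap.
That would bring total out-of-pocket to $6,744.40, past the $4,650 cap. The owner is capped at $4,650 − $580 = $4,070 on this claim.
The plan picks up $29,042 − $4,070 = $24,972.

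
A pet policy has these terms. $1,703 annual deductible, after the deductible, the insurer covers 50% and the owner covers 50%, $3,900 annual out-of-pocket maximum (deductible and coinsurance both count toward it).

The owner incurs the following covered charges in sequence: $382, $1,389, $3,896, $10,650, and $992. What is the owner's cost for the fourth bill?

$215

#1 ($382): all of it applies to the deductible. Owner owes $382 (running OOP $382).
#2 ($1,389): deductible takes $1,321, $68 remains; 50% of $68 = $34. Cost to owner: $1,355. OOP to date $1,737.
#3 ($3,896): deductible already satisfied, so owner's share is 50% × $3,896 = $1,948. Owner owes $1,948 (running OOP $3,685).
#4 ($10,650): deductible met; 50% of $10,650 = $5,325. OOP would hit $9,010 > $3,900, so the cap limits the owner to $3,900 − $3,685 = $215.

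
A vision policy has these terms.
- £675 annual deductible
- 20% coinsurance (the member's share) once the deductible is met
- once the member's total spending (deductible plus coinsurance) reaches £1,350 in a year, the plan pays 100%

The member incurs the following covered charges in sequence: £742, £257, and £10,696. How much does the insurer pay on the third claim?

#1 (£742): deductible takes £675, £67 remains; member's 20% is £13.40. Member pays £688.40; OOP now £688.40. Insurer: £742 − £688.40 = £53.60.
#2 (£257): deductible met; 20% of £257 = £51.40. Member owes £51.40 (running OOP £739.80). Plan pays £257 − £51.40 = £205.60.
#3 (£10,696): deductible met; 20% of £10,696 = £2,139.20. OOP would hit £2,879 > £1,350, so the cap limits the member to £1,350 − £739.80 = £610.20. Plan pays £10,696 − £610.20 = £10,085.80.

£10,085.80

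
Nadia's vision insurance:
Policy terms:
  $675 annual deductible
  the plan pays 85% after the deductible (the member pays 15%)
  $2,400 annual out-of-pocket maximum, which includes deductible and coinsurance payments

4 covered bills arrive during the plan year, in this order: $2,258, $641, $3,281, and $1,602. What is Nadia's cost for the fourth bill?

$240.30

Bill 1, $2,258: $675 to deductible, leaving $1,583; 15% of $1,583 = $237.45. Cost to member: $912.45. OOP to date $912.45.
Bill 2, $641: 15% coinsurance on $641 = $96.15. Member owes $96.15 (running OOP $1,008.60).
Bill 3, $3,281: deductible met; 15% of $3,281 = $492.15. Member owes $492.15 (running OOP $1,500.75).
Bill 4, $1,602: deductible already satisfied, so member's share is 15% × $1,602 = $240.30. Member owes $240.30 (running OOP $1,741.05).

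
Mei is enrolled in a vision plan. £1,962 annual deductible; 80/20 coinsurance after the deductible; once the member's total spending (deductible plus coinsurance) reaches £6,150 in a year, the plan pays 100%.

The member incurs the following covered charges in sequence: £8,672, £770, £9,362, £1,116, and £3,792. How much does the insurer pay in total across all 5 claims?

Claim 1 (£8,672): £1,962 to deductible, leaving £6,710; 20% of £6,710 = £1,342. Member pays £3,304; OOP now £3,304. Insurer: £8,672 − £3,304 = £5,368.
Claim 2 (£770): deductible already satisfied, so member's share is 20% × £770 = £154. Member pays £154; OOP now £3,458. Insurer: £770 − £154 = £616.
Claim 3 (£9,362): 20% coinsurance on £9,362 = £1,872.40. Member pays £1,872.40; OOP now £5,330.40. Insurer: £9,362 − £1,872.40 = £7,489.60.
Claim 4 (£1,116): 20% coinsurance on £1,116 = £223.20. Member owes £223.20 (running OOP £5,553.60). Insurer: £1,116 − £223.20 = £892.80.
Claim 5 (£3,792): 20% coinsurance on £3,792 = £758.40. That would push OOP to £6,312, over the £6,150 cap, so member pays £6,150 − £5,553.60 = £596.40. Plan pays £3,792 − £596.40 = £3,195.60.
Insurer total = bills − member's total = £23,712 − £6,150 = £17,562.

£17,562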